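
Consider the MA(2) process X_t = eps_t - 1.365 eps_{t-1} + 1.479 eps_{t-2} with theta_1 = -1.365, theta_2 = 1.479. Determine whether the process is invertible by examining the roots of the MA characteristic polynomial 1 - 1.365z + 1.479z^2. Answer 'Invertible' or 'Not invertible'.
\text{Not invertible}

The MA(q) characteristic polynomial is P(z) = 1 - 1.365z + 1.479z^2.
Invertibility requires all roots to lie outside the unit circle, i.e. |z| > 1 for every root.
Set 1 + (-1.365) z + (1.479) z^2 = 0, i.e. a z^2 + b z + c = 0 with a = 1.479, b = -1.365, c = 1.
Discriminant D = b^2 - 4ac = (-1.365)^2 - 4*(1.479)*1 = 1.863225 - (5.916) = -4.052775.
D < 0, so the roots are the complex-conjugate pair z = (-b +/- i sqrt(-D)) / (2a) = 0.4615 +/- 0.6806i.
For a conjugate pair |z|^2 = z * conj(z) = (product of roots) = c/a = 1/(1.479) = 0.676133, so |z| = sqrt(0.676133) = 0.8223 for both roots.
Moduli of all roots: 0.8223, 0.8223.
All moduli strictly greater than 1? No.
Verdict: Not invertible.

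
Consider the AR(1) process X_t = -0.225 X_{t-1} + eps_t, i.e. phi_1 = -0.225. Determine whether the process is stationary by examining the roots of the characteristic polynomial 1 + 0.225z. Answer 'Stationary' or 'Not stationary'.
\text{Stationary}

The AR(p) characteristic polynomial is P(z) = 1 + 0.225z.
Stationarity requires all roots to lie outside the unit circle, i.e. |z| > 1 for every root.
This is linear in z: 1 + (0.225) z = 0  =>  z = -1/(0.225) = -4.444444,  |z| = 4.444444.
Moduli of all roots: 4.4444.
All moduli strictly greater than 1? Yes.
Verdict: Stationary.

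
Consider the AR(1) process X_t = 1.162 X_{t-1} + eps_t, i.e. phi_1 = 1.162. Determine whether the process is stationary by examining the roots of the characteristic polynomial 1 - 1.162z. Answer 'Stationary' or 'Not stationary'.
\text{Not stationary}

The AR(p) characteristic polynomial is P(z) = 1 - 1.162z.
Stationarity requires all roots to lie outside the unit circle, i.e. |z| > 1 for every root.
This is linear in z: 1 + (-1.162) z = 0  =>  z = -1/(-1.162) = 0.860585,  |z| = 0.860585.
Moduli of all roots: 0.8606.
All moduli strictly greater than 1? No.
Verdict: Not stationary.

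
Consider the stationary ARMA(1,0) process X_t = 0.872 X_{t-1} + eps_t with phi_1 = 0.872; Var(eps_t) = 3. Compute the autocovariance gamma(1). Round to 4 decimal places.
\gamma(1) = 10.9175

Multiply the model equation by X_{t-k} and take expectations. With theta_0 = psi_0 = 1 and psi_j the MA(infinity) weights, this gives
  gamma(k) - sum_i phi_i gamma(k-i) = c_k,
  c_k = sigma^2 * sum_{j=k..q} theta_j psi_{j-k}   (c_k = 0 for k > q),
using gamma(-m) = gamma(m).
Pure AR (q = 0): c_0 = sigma^2 = 3, c_k = 0 for k >= 1.
Equations for k = 0 and k = 1 (AR order 1):
  gamma(0) = phi_1 gamma(1) + c_0
  gamma(1) = phi_1 gamma(0) + c_1
Substituting the second into the first: gamma(0) (1 - phi_1^2) = c_0 + phi_1 c_1, so
  gamma(0) = c_0 / (1 - phi_1^2) = 3 / (1 - (0.872)^2) = 3 / 0.239616 = 12.520032.
  gamma(1) = phi_1 gamma(0) = (0.872)(12.520032) = 10.917468.
Therefore gamma(1) = 10.9175 (to 4 decimal places).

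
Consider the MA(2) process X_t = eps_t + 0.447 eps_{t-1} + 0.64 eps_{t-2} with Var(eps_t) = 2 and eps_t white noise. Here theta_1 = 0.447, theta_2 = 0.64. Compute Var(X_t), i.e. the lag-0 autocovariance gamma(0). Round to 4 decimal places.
\gamma(0) = 3.2188

For an MA(q) process X_t = eps_t + sum_i theta_i eps_{t-i} with
Var(eps_t) = sigma^2, the variance is
  gamma(0) = sigma^2 * (1 + sum_i theta_i^2).
  sum_i theta_i^2 = (0.447)^2 + (0.64)^2 = 0.199809 + 0.4096 = 0.609409.
  gamma(0) = 2 * (1 + 0.609409) = 2 * 1.609409 = 3.218818, which rounds to 3.2188.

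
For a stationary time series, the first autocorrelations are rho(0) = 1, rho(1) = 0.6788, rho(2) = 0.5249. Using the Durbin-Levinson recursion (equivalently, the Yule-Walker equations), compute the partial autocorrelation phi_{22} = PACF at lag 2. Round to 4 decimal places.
\phi_{22} = 0.1189

The PACF at lag k is phi_{kk}, the last component of the solution
to the Yule-Walker system G_k phi = r_k where
  (G_k)_{ij} = rho(|i - j|), (r_k)_i = rho(i), i,j = 1..k.
Equivalently, Durbin-Levinson gives phi_{kk} iteratively:
  phi_{11} = rho(1)
  phi_{kk} = [rho(k) - sum_{j=1..k-1} phi_{k-1,j} rho(k-j)]
            / [1 - sum_{j=1..k-1} phi_{k-1,j} rho(j)],
  phi_{k,j} = phi_{k-1,j} - phi_{kk} phi_{k-1,k-j},  j = 1..k-1.
Step k = 1:
  phi_11 = rho(1) = 0.6788.
Step k = 2:
  phi_22 = [rho(2) - phi_11 rho(1)] / [1 - phi_11 rho(1)] = [0.5249 - (0.6788)(0.6788)] / [1 - (0.6788)(0.6788)]
         = 0.06413056 / 0.53923056 = 0.1189.
Therefore phi_{22} = 0.1189.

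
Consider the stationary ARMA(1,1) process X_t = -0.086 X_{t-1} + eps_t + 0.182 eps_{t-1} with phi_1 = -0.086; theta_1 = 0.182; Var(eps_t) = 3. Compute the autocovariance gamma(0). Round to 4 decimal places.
\gamma(0) = 3.0279

Multiply the model equation by X_{t-k} and take expectations. With theta_0 = psi_0 = 1 and psi_j the MA(infinity) weights, this gives
  gamma(k) - sum_i phi_i gamma(k-i) = c_k,
  c_k = sigma^2 * sum_{j=k..q} theta_j psi_{j-k}   (c_k = 0 for k > q),
using gamma(-m) = gamma(m).
psi-weights needed (psi_j = theta_j + sum_i phi_i psi_{j-i}):
  psi_1 = theta_1 + phi_1 = 0.182 + (-0.086) = 0.096
Right-hand sides:
  c_0 = sigma^2 (1 + theta_1 psi_1) = 3 * (1 + (0.182)(0.096)) = 3 * 1.017472 = 3.052416
  c_1 = sigma^2 theta_1 = 3 * (0.182) = 0.546
  c_2 = 0
Equations for k = 0 and k = 1 (AR order 1):
  gamma(0) = phi_1 gamma(1) + c_0
  gamma(1) = phi_1 gamma(0) + c_1
Substituting the second into the first: gamma(0) (1 - phi_1^2) = c_0 + phi_1 c_1, so
  gamma(0) = (c_0 + phi_1 c_1) / (1 - phi_1^2) = (3.052416 + (-0.086)(0.546)) / (1 - (-0.086)^2) = 3.00546 / 0.992604 = 3.027854.
Therefore gamma(0) = 3.0279 (to 4 decimal places).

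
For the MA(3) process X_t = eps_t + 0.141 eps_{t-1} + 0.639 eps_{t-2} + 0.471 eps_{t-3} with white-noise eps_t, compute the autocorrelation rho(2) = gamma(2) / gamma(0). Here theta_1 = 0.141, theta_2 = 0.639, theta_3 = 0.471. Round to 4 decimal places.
\rho(2) = 0.4275

For an MA(q) process with theta_0 = 1, the autocovariance is
  gamma(k) = sigma^2 * sum_{i=0..q-k} theta_i * theta_{i+k},
and rho(k) = gamma(k) / gamma(0). Sigma^2 cancels.
  numerator   = (1)*(0.639) + (0.141)*(0.471) = 0.705411.
  denominator = (1)^2 + (0.141)^2 + (0.639)^2 + (0.471)^2 = 1.650043.
  rho(2) = 0.705411 / 1.650043 = 0.4275.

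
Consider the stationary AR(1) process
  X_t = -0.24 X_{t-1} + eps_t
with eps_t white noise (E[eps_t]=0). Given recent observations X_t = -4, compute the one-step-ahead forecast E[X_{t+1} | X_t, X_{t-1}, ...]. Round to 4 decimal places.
E[X_{t+1} \mid \mathcal F_t] = 0.9600

For an AR(p) model X_t = c + sum_i phi_i X_{t-i} + eps_t, the
one-step-ahead conditional mean is
  E[X_{t+1} | X_t, ...] = c + sum_i phi_i X_{t+1-i}.
Substitute known values:
  E[X_{t+1} | ...] = (-0.24) * (-4)
                   = 0.9600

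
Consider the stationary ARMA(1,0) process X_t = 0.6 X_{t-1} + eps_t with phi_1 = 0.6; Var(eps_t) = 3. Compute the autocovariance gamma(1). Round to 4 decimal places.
\gamma(1) = 2.8125

Multiply the model equation by X_{t-k} and take expectations. With theta_0 = psi_0 = 1 and psi_j the MA(infinity) weights, this gives
  gamma(k) - sum_i phi_i gamma(k-i) = c_k,
  c_k = sigma^2 * sum_{j=k..q} theta_j psi_{j-k}   (c_k = 0 for k > q),
using gamma(-m) = gamma(m).
Pure AR (q = 0): c_0 = sigma^2 = 3, c_k = 0 for k >= 1.
Equations for k = 0 and k = 1 (AR order 1):
  gamma(0) = phi_1 gamma(1) + c_0
  gamma(1) = phi_1 gamma(0) + c_1
Substituting the second into the first: gamma(0) (1 - phi_1^2) = c_0 + phi_1 c_1, so
  gamma(0) = c_0 / (1 - phi_1^2) = 3 / (1 - (0.6)^2) = 3 / 0.64 = 4.6875.
  gamma(1) = phi_1 gamma(0) = (0.6)(4.6875) = 2.8125.
Therefore gamma(1) = 2.8125 (to 4 decimal places).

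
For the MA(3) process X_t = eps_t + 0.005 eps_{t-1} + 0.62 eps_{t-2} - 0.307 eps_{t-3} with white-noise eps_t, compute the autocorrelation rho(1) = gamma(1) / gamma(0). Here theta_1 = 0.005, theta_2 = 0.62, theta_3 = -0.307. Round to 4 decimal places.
\rho(1) = -0.1232

For an MA(q) process with theta_0 = 1, the autocovariance is
  gamma(k) = sigma^2 * sum_{i=0..q-k} theta_i * theta_{i+k},
and rho(k) = gamma(k) / gamma(0). Sigma^2 cancels.
  numerator   = (1)*(0.005) + (0.005)*(0.62) + (0.62)*(-0.307) = -0.18224.
  denominator = (1)^2 + (0.005)^2 + (0.62)^2 + (-0.307)^2 = 1.478674.
  rho(1) = -0.18224 / 1.478674 = -0.1232.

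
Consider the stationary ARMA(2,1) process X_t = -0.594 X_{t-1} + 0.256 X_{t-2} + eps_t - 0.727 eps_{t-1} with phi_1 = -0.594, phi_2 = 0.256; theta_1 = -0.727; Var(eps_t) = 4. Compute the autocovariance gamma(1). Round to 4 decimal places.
\gamma(1) = -29.2577

Multiply the model equation by X_{t-k} and take expectations. With theta_0 = psi_0 = 1 and psi_j the MA(infinity) weights, this gives
  gamma(k) - sum_i phi_i gamma(k-i) = c_k,
  c_k = sigma^2 * sum_{j=k..q} theta_j psi_{j-k}   (c_k = 0 for k > q),
using gamma(-m) = gamma(m).
psi-weights needed (psi_j = theta_j + sum_i phi_i psi_{j-i}):
  psi_1 = theta_1 + phi_1 = -0.727 + (-0.594) = -1.321
Right-hand sides:
  c_0 = sigma^2 (1 + theta_1 psi_1) = 4 * (1 + (-0.727)(-1.321)) = 4 * 1.960367 = 7.841468
  c_1 = sigma^2 theta_1 = 4 * (-0.727) = -2.908
  c_2 = 0
Equations for k = 0, 1, 2 (AR order 2, c_2 = 0):
  (E0) gamma(0) = phi_1 gamma(1) + phi_2 gamma(2) + c_0
  (E1) gamma(1) = phi_1 gamma(0) + phi_2 gamma(1) + c_1
  (E2) gamma(2) = phi_1 gamma(1) + phi_2 gamma(0)
From (E1): gamma(1) = A gamma(0) + B with
  A = phi_1 / (1 - phi_2) = -0.594 / 0.744 = -0.798387,   B = c_1 / (1 - phi_2) = -2.908 / 0.744 = -3.908602.
Insert (E2) into (E0): gamma(0) (1 - phi_2^2) = phi_1 (1 + phi_2) gamma(1) + c_0.
  phi_1 (1 + phi_2) = (-0.594)(1.256) = -0.746064,   1 - phi_2^2 = 0.934464.
Replace gamma(1) by A gamma(0) + B and collect gamma(0):
  gamma(0) [0.934464 - (-0.746064)(-0.798387)] = (-0.746064)(-3.908602) + 7.841468
  gamma(0) * 0.338816 = 10.757535
  gamma(0) = 10.757535 / 0.338816 = 31.750364.
  gamma(1) = A gamma(0) + B = (-0.798387)(31.750364) + (-3.908602) = -29.257683.
Therefore gamma(1) = -29.2577 (to 4 decimal places).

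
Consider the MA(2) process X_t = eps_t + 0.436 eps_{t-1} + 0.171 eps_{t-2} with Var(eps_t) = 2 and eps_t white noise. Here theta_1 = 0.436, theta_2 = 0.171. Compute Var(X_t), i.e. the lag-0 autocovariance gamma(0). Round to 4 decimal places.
\gamma(0) = 2.4387

For an MA(q) process X_t = eps_t + sum_i theta_i eps_{t-i} with
Var(eps_t) = sigma^2, the variance is
  gamma(0) = sigma^2 * (1 + sum_i theta_i^2).
  sum_i theta_i^2 = (0.436)^2 + (0.171)^2 = 0.190096 + 0.029241 = 0.219337.
  gamma(0) = 2 * (1 + 0.219337) = 2 * 1.219337 = 2.438674, which rounds to 2.4387.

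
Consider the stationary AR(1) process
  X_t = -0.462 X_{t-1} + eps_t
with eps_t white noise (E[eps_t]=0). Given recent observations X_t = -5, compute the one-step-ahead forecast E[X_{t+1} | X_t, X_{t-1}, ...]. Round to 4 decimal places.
E[X_{t+1} \mid \mathcal F_t] = 2.3100

For an AR(p) model X_t = c + sum_i phi_i X_{t-i} + eps_t, the
one-step-ahead conditional mean is
  E[X_{t+1} | X_t, ...] = c + sum_i phi_i X_{t+1-i}.
Substitute known values:
  E[X_{t+1} | ...] = (-0.462) * (-5)
                   = 2.3100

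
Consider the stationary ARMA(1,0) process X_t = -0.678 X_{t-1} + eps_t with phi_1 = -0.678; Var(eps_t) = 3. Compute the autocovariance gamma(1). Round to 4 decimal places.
\gamma(1) = -3.7645

Multiply the model equation by X_{t-k} and take expectations. With theta_0 = psi_0 = 1 and psi_j the MA(infinity) weights, this gives
  gamma(k) - sum_i phi_i gamma(k-i) = c_k,
  c_k = sigma^2 * sum_{j=k..q} theta_j psi_{j-k}   (c_k = 0 for k > q),
using gamma(-m) = gamma(m).
Pure AR (q = 0): c_0 = sigma^2 = 3, c_k = 0 for k >= 1.
Equations for k = 0 and k = 1 (AR order 1):
  gamma(0) = phi_1 gamma(1) + c_0
  gamma(1) = phi_1 gamma(0) + c_1
Substituting the second into the first: gamma(0) (1 - phi_1^2) = c_0 + phi_1 c_1, so
  gamma(0) = c_0 / (1 - phi_1^2) = 3 / (1 - (-0.678)^2) = 3 / 0.540316 = 5.552306.
  gamma(1) = phi_1 gamma(0) = (-0.678)(5.552306) = -3.764464.
Therefore gamma(1) = -3.7645 (to 4 decimal places).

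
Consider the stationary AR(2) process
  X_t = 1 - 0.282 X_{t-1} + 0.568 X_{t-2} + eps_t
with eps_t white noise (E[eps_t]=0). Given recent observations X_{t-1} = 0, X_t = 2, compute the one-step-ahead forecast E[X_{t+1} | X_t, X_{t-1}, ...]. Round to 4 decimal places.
E[X_{t+1} \mid \mathcal F_t] = 0.4360

For an AR(p) model X_t = c + sum_i phi_i X_{t-i} + eps_t, the
one-step-ahead conditional mean is
  E[X_{t+1} | X_t, ...] = c + sum_i phi_i X_{t+1-i}.
Substitute known values:
  E[X_{t+1} | ...] = 1 + (-0.282) * (2) + (0.568) * (0)
                   = 0.4360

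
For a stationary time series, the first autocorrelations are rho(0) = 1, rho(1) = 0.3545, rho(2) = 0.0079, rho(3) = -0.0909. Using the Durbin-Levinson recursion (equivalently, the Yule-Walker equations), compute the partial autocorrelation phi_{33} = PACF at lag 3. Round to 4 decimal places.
\phi_{33} = -0.0540

The PACF at lag k is phi_{kk}, the last component of the solution
to the Yule-Walker system G_k phi = r_k where
  (G_k)_{ij} = rho(|i - j|), (r_k)_i = rho(i), i,j = 1..k.
Equivalently, Durbin-Levinson gives phi_{kk} iteratively:
  phi_{11} = rho(1)
  phi_{kk} = [rho(k) - sum_{j=1..k-1} phi_{k-1,j} rho(k-j)]
            / [1 - sum_{j=1..k-1} phi_{k-1,j} rho(j)],
  phi_{k,j} = phi_{k-1,j} - phi_{kk} phi_{k-1,k-j},  j = 1..k-1.
Step k = 1:
  phi_11 = rho(1) = 0.3545.
Step k = 2:
  phi_22 = [rho(2) - phi_11 rho(1)] / [1 - phi_11 rho(1)] = [0.0079 - (0.3545)(0.3545)] / [1 - (0.3545)(0.3545)]
         = -0.11777025 / 0.87432975 = -0.134698.
  Update: phi_21 = phi_11 - phi_22 phi_11 = 0.3545 - (-0.134698)(0.3545) = 0.40225.
Step k = 3:
  phi_33 = [rho(3) - phi_21 rho(2) - phi_22 rho(1)] / [1 - phi_21 rho(1) - phi_22 rho(2)]
    numerator   = -0.0909 - (0.40225)(0.0079) - (-0.134698)(0.3545) = -0.04632743
    denominator = 1 - (0.40225)(0.3545) - (-0.134698)(0.0079) = 0.85846636
  phi_33 = -0.04632743 / 0.85846636 = -0.054.
Therefore phi_{33} = -0.0540.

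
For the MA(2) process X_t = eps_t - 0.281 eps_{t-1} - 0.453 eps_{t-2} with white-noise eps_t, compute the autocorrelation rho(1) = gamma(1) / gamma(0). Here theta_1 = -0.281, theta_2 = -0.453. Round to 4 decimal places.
\rho(1) = -0.1197

For an MA(q) process with theta_0 = 1, the autocovariance is
  gamma(k) = sigma^2 * sum_{i=0..q-k} theta_i * theta_{i+k},
and rho(k) = gamma(k) / gamma(0). Sigma^2 cancels.
  numerator   = (1)*(-0.281) + (-0.281)*(-0.453) = -0.153707.
  denominator = (1)^2 + (-0.281)^2 + (-0.453)^2 = 1.28417.
  rho(1) = -0.153707 / 1.28417 = -0.1197.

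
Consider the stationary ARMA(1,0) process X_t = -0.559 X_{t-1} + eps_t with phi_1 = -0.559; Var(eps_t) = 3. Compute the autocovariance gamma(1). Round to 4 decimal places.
\gamma(1) = -2.4392

Multiply the model equation by X_{t-k} and take expectations. With theta_0 = psi_0 = 1 and psi_j the MA(infinity) weights, this gives
  gamma(k) - sum_i phi_i gamma(k-i) = c_k,
  c_k = sigma^2 * sum_{j=k..q} theta_j psi_{j-k}   (c_k = 0 for k > q),
using gamma(-m) = gamma(m).
Pure AR (q = 0): c_0 = sigma^2 = 3, c_k = 0 for k >= 1.
Equations for k = 0 and k = 1 (AR order 1):
  gamma(0) = phi_1 gamma(1) + c_0
  gamma(1) = phi_1 gamma(0) + c_1
Substituting the second into the first: gamma(0) (1 - phi_1^2) = c_0 + phi_1 c_1, so
  gamma(0) = c_0 / (1 - phi_1^2) = 3 / (1 - (-0.559)^2) = 3 / 0.687519 = 4.363516.
  gamma(1) = phi_1 gamma(0) = (-0.559)(4.363516) = -2.439205.
Therefore gamma(1) = -2.4392 (to 4 decimal places).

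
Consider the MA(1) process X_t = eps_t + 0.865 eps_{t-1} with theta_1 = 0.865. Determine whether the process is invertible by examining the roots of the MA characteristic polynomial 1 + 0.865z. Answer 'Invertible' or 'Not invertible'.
\text{Invertible}

The MA(q) characteristic polynomial is P(z) = 1 + 0.865z.
Invertibility requires all roots to lie outside the unit circle, i.e. |z| > 1 for every root.
This is linear in z: 1 + (0.865) z = 0  =>  z = -1/(0.865) = -1.156069,  |z| = 1.156069.
Moduli of all roots: 1.1561.
All moduli strictly greater than 1? Yes.
Verdict: Invertible.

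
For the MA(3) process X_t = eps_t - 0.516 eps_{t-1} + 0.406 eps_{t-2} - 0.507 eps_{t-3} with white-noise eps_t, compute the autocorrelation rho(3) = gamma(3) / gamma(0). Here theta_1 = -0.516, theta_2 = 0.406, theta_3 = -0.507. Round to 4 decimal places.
\rho(3) = -0.3003

For an MA(q) process with theta_0 = 1, the autocovariance is
  gamma(k) = sigma^2 * sum_{i=0..q-k} theta_i * theta_{i+k},
and rho(k) = gamma(k) / gamma(0). Sigma^2 cancels.
  numerator   = (1)*(-0.507) = -0.507.
  denominator = (1)^2 + (-0.516)^2 + (0.406)^2 + (-0.507)^2 = 1.688141.
  rho(3) = -0.507 / 1.688141 = -0.3003.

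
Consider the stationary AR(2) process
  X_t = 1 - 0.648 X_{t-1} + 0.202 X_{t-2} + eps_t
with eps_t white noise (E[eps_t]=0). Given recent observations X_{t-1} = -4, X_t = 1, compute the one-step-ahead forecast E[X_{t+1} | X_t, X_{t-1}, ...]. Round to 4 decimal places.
E[X_{t+1} \mid \mathcal F_t] = -0.4560

For an AR(p) model X_t = c + sum_i phi_i X_{t-i} + eps_t, the
one-step-ahead conditional mean is
  E[X_{t+1} | X_t, ...] = c + sum_i phi_i X_{t+1-i}.
Substitute known values:
  E[X_{t+1} | ...] = 1 + (-0.648) * (1) + (0.202) * (-4)
                   = -0.4560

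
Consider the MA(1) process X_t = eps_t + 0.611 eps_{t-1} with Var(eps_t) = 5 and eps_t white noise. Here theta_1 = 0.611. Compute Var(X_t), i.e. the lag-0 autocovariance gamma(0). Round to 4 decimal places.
\gamma(0) = 6.8666

For an MA(q) process X_t = eps_t + sum_i theta_i eps_{t-i} with
Var(eps_t) = sigma^2, the variance is
  gamma(0) = sigma^2 * (1 + sum_i theta_i^2).
  sum_i theta_i^2 = (0.611)^2 = 0.373321.
  gamma(0) = 5 * (1 + 0.373321) = 5 * 1.373321 = 6.866605, which rounds to 6.8666.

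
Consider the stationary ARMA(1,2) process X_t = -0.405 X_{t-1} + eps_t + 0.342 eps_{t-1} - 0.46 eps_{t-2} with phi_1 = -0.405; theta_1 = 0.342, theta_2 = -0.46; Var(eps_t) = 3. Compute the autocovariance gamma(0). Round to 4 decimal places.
\gamma(0) = 3.6894

Multiply the model equation by X_{t-k} and take expectations. With theta_0 = psi_0 = 1 and psi_j the MA(infinity) weights, this gives
  gamma(k) - sum_i phi_i gamma(k-i) = c_k,
  c_k = sigma^2 * sum_{j=k..q} theta_j psi_{j-k}   (c_k = 0 for k > q),
using gamma(-m) = gamma(m).
psi-weights needed (psi_j = theta_j + sum_i phi_i psi_{j-i}):
  psi_1 = theta_1 + phi_1 = 0.342 + (-0.405) = -0.063
  psi_2 = theta_2 + phi_1 psi_1 = -0.46 + (-0.405)(-0.063) = -0.434485
Right-hand sides:
  c_0 = sigma^2 (1 + theta_1 psi_1 + theta_2 psi_2) = 3 * (1 + (0.342)(-0.063) + (-0.46)(-0.434485)) = 3 * 1.178317 = 3.534951
  c_1 = sigma^2 (theta_1 + theta_2 psi_1) = 3 * (0.342 + (-0.46)(-0.063)) = 1.11294
  c_2 = sigma^2 theta_2 = 3 * (-0.46) = -1.38
Equations for k = 0 and k = 1 (AR order 1):
  gamma(0) = phi_1 gamma(1) + c_0
  gamma(1) = phi_1 gamma(0) + c_1
Substituting the second into the first: gamma(0) (1 - phi_1^2) = c_0 + phi_1 c_1, so
  gamma(0) = (c_0 + phi_1 c_1) / (1 - phi_1^2) = (3.534951 + (-0.405)(1.11294)) / (1 - (-0.405)^2) = 3.084211 / 0.835975 = 3.689357.
Therefore gamma(0) = 3.6894 (to 4 decimal places).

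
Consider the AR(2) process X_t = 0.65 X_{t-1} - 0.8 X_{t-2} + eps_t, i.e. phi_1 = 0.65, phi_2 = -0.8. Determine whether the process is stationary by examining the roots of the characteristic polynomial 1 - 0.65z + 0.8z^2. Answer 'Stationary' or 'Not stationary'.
\text{Stationary}

The AR(p) characteristic polynomial is P(z) = 1 - 0.65z + 0.8z^2.
Stationarity requires all roots to lie outside the unit circle, i.e. |z| > 1 for every root.
Set 1 + (-0.65) z + (0.8) z^2 = 0, i.e. a z^2 + b z + c = 0 with a = 0.8, b = -0.65, c = 1.
Discriminant D = b^2 - 4ac = (-0.65)^2 - 4*(0.8)*1 = 0.4225 - (3.2) = -2.7775.
D < 0, so the roots are the complex-conjugate pair z = (-b +/- i sqrt(-D)) / (2a) = 0.4062 +/- 1.0416i.
For a conjugate pair |z|^2 = z * conj(z) = (product of roots) = c/a = 1/(0.8) = 1.25, so |z| = sqrt(1.25) = 1.118 for both roots.
Moduli of all roots: 1.1180, 1.1180.
All moduli strictly greater than 1? Yes.
Verdict: Stationary.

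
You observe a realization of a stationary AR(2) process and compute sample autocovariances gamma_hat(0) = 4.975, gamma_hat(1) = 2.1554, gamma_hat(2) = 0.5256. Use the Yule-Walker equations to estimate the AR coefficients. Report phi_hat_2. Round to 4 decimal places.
\hat\phi_{2} = -0.1010

The Yule-Walker equations for an AR(p) process read, in matrix form,
  Gamma_p phi = r_p,   with   (Gamma_p)_{ij} = gamma(|i - j|),
                       (r_p)_i = gamma(i),   i,j = 1..p.
Substitute the sample gammas (Toeplitz matrix and right-hand side of size 2):
  Gamma_p = [[4.975, 2.1554], [2.1554, 4.975]]
  r_p     = [2.1554, 0.5256]
Written out:
  4.975 phi_1 + 2.1554 phi_2 = 2.1554
  2.1554 phi_1 + 4.975 phi_2 = 0.5256
Solve by Cramer's rule:
  det = gamma(0)^2 - gamma(1)^2 = (4.975)^2 - (2.1554)^2 = 24.750625 - 4.64574916 = 20.10487584
  phi_hat_1 = [gamma(1) gamma(0) - gamma(1) gamma(2)] / det = [(2.1554)(4.975) - (2.1554)(0.5256)] / 20.10487584 = 9.59023676 / 20.10487584 = 0.477
  phi_hat_2 = [gamma(0) gamma(2) - gamma(1)^2] / det = [(4.975)(0.5256) - (2.1554)^2] / 20.10487584 = -2.03088916 / 20.10487584 = -0.101
So phi_hat = [0.4770, -0.1010].
Therefore phi_hat_2 = -0.1010.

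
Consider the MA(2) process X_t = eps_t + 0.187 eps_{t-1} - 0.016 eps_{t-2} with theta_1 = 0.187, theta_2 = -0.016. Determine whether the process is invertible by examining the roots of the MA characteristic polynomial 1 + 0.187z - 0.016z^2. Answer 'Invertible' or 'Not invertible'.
\text{Invertible}

The MA(q) characteristic polynomial is P(z) = 1 + 0.187z - 0.016z^2.
Invertibility requires all roots to lie outside the unit circle, i.e. |z| > 1 for every root.
Set 1 + (0.187) z + (-0.016) z^2 = 0, i.e. a z^2 + b z + c = 0 with a = -0.016, b = 0.187, c = 1.
Discriminant D = b^2 - 4ac = (0.187)^2 - 4*(-0.016)*1 = 0.034969 - (-0.064) = 0.098969.
D >= 0, so the roots are real: z = (-b +/- sqrt(D)) / (2a) = (-0.187 +/- 0.314593) / (-0.032).
  z_1 = (-0.187 + 0.314593) / (-0.032) = -3.9873,   |z_1| = 3.9873.
  z_2 = (-0.187 - 0.314593) / (-0.032) = 15.6748,   |z_2| = 15.6748.
Moduli of all roots: 3.9873, 15.6748.
All moduli strictly greater than 1? Yes.
Verdict: Invertible.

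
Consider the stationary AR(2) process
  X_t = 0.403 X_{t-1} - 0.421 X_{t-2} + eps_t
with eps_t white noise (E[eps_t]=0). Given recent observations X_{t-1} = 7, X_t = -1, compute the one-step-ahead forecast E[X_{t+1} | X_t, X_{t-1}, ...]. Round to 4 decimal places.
E[X_{t+1} \mid \mathcal F_t] = -3.3500

For an AR(p) model X_t = c + sum_i phi_i X_{t-i} + eps_t, the
one-step-ahead conditional mean is
  E[X_{t+1} | X_t, ...] = c + sum_i phi_i X_{t+1-i}.
Substitute known values:
  E[X_{t+1} | ...] = (0.403) * (-1) + (-0.421) * (7)
                   = -3.3500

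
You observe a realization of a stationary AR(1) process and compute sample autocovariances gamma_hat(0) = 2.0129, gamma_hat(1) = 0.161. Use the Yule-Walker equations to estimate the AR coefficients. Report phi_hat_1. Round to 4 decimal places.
\hat\phi_{1} = 0.0800

The Yule-Walker equations for an AR(p) process read, in matrix form,
  Gamma_p phi = r_p,   with   (Gamma_p)_{ij} = gamma(|i - j|),
                       (r_p)_i = gamma(i),   i,j = 1..p.
Substitute the sample gammas (Toeplitz matrix and right-hand side of size 1):
  Gamma_p = [[2.0129]]
  r_p     = [0.161]
With p = 1 this is the single equation gamma(0) phi_1 = gamma(1):
  phi_hat_1 = gamma(1) / gamma(0) = 0.161 / 2.0129 = 0.0800.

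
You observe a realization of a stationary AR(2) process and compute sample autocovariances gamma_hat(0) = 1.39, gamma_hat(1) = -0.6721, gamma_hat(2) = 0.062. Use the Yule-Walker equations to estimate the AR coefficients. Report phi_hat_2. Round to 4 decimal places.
\hat\phi_{2} = -0.2469

The Yule-Walker equations for an AR(p) process read, in matrix form,
  Gamma_p phi = r_p,   with   (Gamma_p)_{ij} = gamma(|i - j|),
                       (r_p)_i = gamma(i),   i,j = 1..p.
Substitute the sample gammas (Toeplitz matrix and right-hand side of size 2):
  Gamma_p = [[1.39, -0.6721], [-0.6721, 1.39]]
  r_p     = [-0.6721, 0.062]
Written out:
  1.39 phi_1 - 0.6721 phi_2 = -0.6721
  -0.6721 phi_1 + 1.39 phi_2 = 0.062
Solve by Cramer's rule:
  det = gamma(0)^2 - gamma(1)^2 = (1.39)^2 - (-0.6721)^2 = 1.9321 - 0.45171841 = 1.48038159
  phi_hat_1 = [gamma(1) gamma(0) - gamma(1) gamma(2)] / det = [(-0.6721)(1.39) - (-0.6721)(0.062)] / 1.48038159 = -0.8925488 / 1.48038159 = -0.6029
  phi_hat_2 = [gamma(0) gamma(2) - gamma(1)^2] / det = [(1.39)(0.062) - (-0.6721)^2] / 1.48038159 = -0.36553841 / 1.48038159 = -0.2469
So phi_hat = [-0.6029, -0.2469].
Therefore phi_hat_2 = -0.2469.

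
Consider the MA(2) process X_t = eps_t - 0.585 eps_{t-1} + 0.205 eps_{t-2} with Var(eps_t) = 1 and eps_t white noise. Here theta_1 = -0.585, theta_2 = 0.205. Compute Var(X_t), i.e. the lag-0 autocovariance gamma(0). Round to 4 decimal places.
\gamma(0) = 1.3843

For an MA(q) process X_t = eps_t + sum_i theta_i eps_{t-i} with
Var(eps_t) = sigma^2, the variance is
  gamma(0) = sigma^2 * (1 + sum_i theta_i^2).
  sum_i theta_i^2 = (-0.585)^2 + (0.205)^2 = 0.342225 + 0.042025 = 0.38425.
  gamma(0) = 1 * (1 + 0.38425) = 1 * 1.38425 = 1.38425, which rounds to 1.3843.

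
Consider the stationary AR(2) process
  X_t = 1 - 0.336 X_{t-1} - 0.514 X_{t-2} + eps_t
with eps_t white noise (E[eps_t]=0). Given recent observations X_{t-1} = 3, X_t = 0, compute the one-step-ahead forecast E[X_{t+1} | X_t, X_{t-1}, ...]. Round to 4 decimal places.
E[X_{t+1} \mid \mathcal F_t] = -0.5420

For an AR(p) model X_t = c + sum_i phi_i X_{t-i} + eps_t, the
one-step-ahead conditional mean is
  E[X_{t+1} | X_t, ...] = c + sum_i phi_i X_{t+1-i}.
Substitute known values:
  E[X_{t+1} | ...] = 1 + (-0.336) * (0) + (-0.514) * (3)
                   = -0.5420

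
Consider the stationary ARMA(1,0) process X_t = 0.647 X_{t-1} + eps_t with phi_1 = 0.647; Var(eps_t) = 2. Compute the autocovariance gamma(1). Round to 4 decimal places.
\gamma(1) = 2.2257

Multiply the model equation by X_{t-k} and take expectations. With theta_0 = psi_0 = 1 and psi_j the MA(infinity) weights, this gives
  gamma(k) - sum_i phi_i gamma(k-i) = c_k,
  c_k = sigma^2 * sum_{j=k..q} theta_j psi_{j-k}   (c_k = 0 for k > q),
using gamma(-m) = gamma(m).
Pure AR (q = 0): c_0 = sigma^2 = 2, c_k = 0 for k >= 1.
Equations for k = 0 and k = 1 (AR order 1):
  gamma(0) = phi_1 gamma(1) + c_0
  gamma(1) = phi_1 gamma(0) + c_1
Substituting the second into the first: gamma(0) (1 - phi_1^2) = c_0 + phi_1 c_1, so
  gamma(0) = c_0 / (1 - phi_1^2) = 2 / (1 - (0.647)^2) = 2 / 0.581391 = 3.440026.
  gamma(1) = phi_1 gamma(0) = (0.647)(3.440026) = 2.225697.
Therefore gamma(1) = 2.2257 (to 4 decimal places).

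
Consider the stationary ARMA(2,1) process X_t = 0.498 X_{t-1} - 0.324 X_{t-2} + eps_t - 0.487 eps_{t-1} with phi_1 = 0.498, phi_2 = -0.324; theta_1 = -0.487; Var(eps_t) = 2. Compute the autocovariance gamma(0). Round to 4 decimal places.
\gamma(0) = 2.2666

Multiply the model equation by X_{t-k} and take expectations. With theta_0 = psi_0 = 1 and psi_j the MA(infinity) weights, this gives
  gamma(k) - sum_i phi_i gamma(k-i) = c_k,
  c_k = sigma^2 * sum_{j=k..q} theta_j psi_{j-k}   (c_k = 0 for k > q),
using gamma(-m) = gamma(m).
psi-weights needed (psi_j = theta_j + sum_i phi_i psi_{j-i}):
  psi_1 = theta_1 + phi_1 = -0.487 + (0.498) = 0.011
Right-hand sides:
  c_0 = sigma^2 (1 + theta_1 psi_1) = 2 * (1 + (-0.487)(0.011)) = 2 * 0.994643 = 1.989286
  c_1 = sigma^2 theta_1 = 2 * (-0.487) = -0.974
  c_2 = 0
Equations for k = 0, 1, 2 (AR order 2, c_2 = 0):
  (E0) gamma(0) = phi_1 gamma(1) + phi_2 gamma(2) + c_0
  (E1) gamma(1) = phi_1 gamma(0) + phi_2 gamma(1) + c_1
  (E2) gamma(2) = phi_1 gamma(1) + phi_2 gamma(0)
From (E1): gamma(1) = A gamma(0) + B with
  A = phi_1 / (1 - phi_2) = 0.498 / 1.324 = 0.376133,   B = c_1 / (1 - phi_2) = -0.974 / 1.324 = -0.73565.
Insert (E2) into (E0): gamma(0) (1 - phi_2^2) = phi_1 (1 + phi_2) gamma(1) + c_0.
  phi_1 (1 + phi_2) = (0.498)(0.676) = 0.336648,   1 - phi_2^2 = 0.895024.
Replace gamma(1) by A gamma(0) + B and collect gamma(0):
  gamma(0) [0.895024 - (0.336648)(0.376133)] = (0.336648)(-0.73565) + 1.989286
  gamma(0) * 0.7684 = 1.741631
  gamma(0) = 1.741631 / 0.7684 = 2.266569.
Therefore gamma(0) = 2.2666 (to 4 decimal places).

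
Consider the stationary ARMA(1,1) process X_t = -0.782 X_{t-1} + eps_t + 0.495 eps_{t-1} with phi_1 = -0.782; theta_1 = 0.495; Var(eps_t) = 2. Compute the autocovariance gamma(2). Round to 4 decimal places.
\gamma(2) = 0.7082

Multiply the model equation by X_{t-k} and take expectations. With theta_0 = psi_0 = 1 and psi_j the MA(infinity) weights, this gives
  gamma(k) - sum_i phi_i gamma(k-i) = c_k,
  c_k = sigma^2 * sum_{j=k..q} theta_j psi_{j-k}   (c_k = 0 for k > q),
using gamma(-m) = gamma(m).
psi-weights needed (psi_j = theta_j + sum_i phi_i psi_{j-i}):
  psi_1 = theta_1 + phi_1 = 0.495 + (-0.782) = -0.287
Right-hand sides:
  c_0 = sigma^2 (1 + theta_1 psi_1) = 2 * (1 + (0.495)(-0.287)) = 2 * 0.857935 = 1.71587
  c_1 = sigma^2 theta_1 = 2 * (0.495) = 0.99
  c_2 = 0
Equations for k = 0 and k = 1 (AR order 1):
  gamma(0) = phi_1 gamma(1) + c_0
  gamma(1) = phi_1 gamma(0) + c_1
Substituting the second into the first: gamma(0) (1 - phi_1^2) = c_0 + phi_1 c_1, so
  gamma(0) = (c_0 + phi_1 c_1) / (1 - phi_1^2) = (1.71587 + (-0.782)(0.99)) / (1 - (-0.782)^2) = 0.94169 / 0.388476 = 2.424062.
  gamma(1) = phi_1 gamma(0) + c_1 = (-0.782)(2.424062) + (0.99) = -0.905617.
For k = 2 (> q): gamma(2) = phi_1 gamma(1) = (-0.782)(-0.905617) = 0.708192.
Therefore gamma(2) = 0.7082 (to 4 decimal places).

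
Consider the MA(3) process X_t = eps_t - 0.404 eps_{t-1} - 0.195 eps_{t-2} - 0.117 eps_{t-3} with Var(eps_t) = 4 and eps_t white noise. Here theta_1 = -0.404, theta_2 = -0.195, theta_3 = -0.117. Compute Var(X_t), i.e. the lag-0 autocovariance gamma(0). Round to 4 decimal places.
\gamma(0) = 4.8597

For an MA(q) process X_t = eps_t + sum_i theta_i eps_{t-i} with
Var(eps_t) = sigma^2, the variance is
  gamma(0) = sigma^2 * (1 + sum_i theta_i^2).
  sum_i theta_i^2 = (-0.404)^2 + (-0.195)^2 + (-0.117)^2 = 0.163216 + 0.038025 + 0.013689 = 0.21493.
  gamma(0) = 4 * (1 + 0.21493) = 4 * 1.21493 = 4.85972, which rounds to 4.8597.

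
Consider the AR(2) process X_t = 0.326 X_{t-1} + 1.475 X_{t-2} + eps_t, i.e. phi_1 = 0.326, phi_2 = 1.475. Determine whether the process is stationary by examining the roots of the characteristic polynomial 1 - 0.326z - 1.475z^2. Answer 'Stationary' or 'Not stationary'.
\text{Not stationary}

The AR(p) characteristic polynomial is P(z) = 1 - 0.326z - 1.475z^2.
Stationarity requires all roots to lie outside the unit circle, i.e. |z| > 1 for every root.
Set 1 + (-0.326) z + (-1.475) z^2 = 0, i.e. a z^2 + b z + c = 0 with a = -1.475, b = -0.326, c = 1.
Discriminant D = b^2 - 4ac = (-0.326)^2 - 4*(-1.475)*1 = 0.106276 - (-5.9) = 6.006276.
D >= 0, so the roots are real: z = (-b +/- sqrt(D)) / (2a) = (0.326 +/- 2.45077) / (-2.95).
  z_1 = (0.326 + 2.45077) / (-2.95) = -0.9413,   |z_1| = 0.9413.
  z_2 = (0.326 - 2.45077) / (-2.95) = 0.7203,   |z_2| = 0.7203.
Moduli of all roots: 0.9413, 0.7203.
All moduli strictly greater than 1? No.
Verdict: Not stationary.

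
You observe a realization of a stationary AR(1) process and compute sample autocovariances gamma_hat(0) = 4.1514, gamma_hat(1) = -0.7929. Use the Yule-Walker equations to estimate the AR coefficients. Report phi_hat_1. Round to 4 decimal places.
\hat\phi_{1} = -0.1910

The Yule-Walker equations for an AR(p) process read, in matrix form,
  Gamma_p phi = r_p,   with   (Gamma_p)_{ij} = gamma(|i - j|),
                       (r_p)_i = gamma(i),   i,j = 1..p.
Substitute the sample gammas (Toeplitz matrix and right-hand side of size 1):
  Gamma_p = [[4.1514]]
  r_p     = [-0.7929]
With p = 1 this is the single equation gamma(0) phi_1 = gamma(1):
  phi_hat_1 = gamma(1) / gamma(0) = -0.7929 / 4.1514 = -0.1910.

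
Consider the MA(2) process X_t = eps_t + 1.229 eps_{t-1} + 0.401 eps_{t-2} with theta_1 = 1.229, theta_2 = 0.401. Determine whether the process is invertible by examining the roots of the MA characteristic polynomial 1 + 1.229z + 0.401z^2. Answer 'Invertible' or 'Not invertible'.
\text{Invertible}

The MA(q) characteristic polynomial is P(z) = 1 + 1.229z + 0.401z^2.
Invertibility requires all roots to lie outside the unit circle, i.e. |z| > 1 for every root.
Set 1 + (1.229) z + (0.401) z^2 = 0, i.e. a z^2 + b z + c = 0 with a = 0.401, b = 1.229, c = 1.
Discriminant D = b^2 - 4ac = (1.229)^2 - 4*(0.401)*1 = 1.510441 - (1.604) = -0.093559.
D < 0, so the roots are the complex-conjugate pair z = (-b +/- i sqrt(-D)) / (2a) = -1.5324 +/- 0.3814i.
For a conjugate pair |z|^2 = z * conj(z) = (product of roots) = c/a = 1/(0.401) = 2.493766, so |z| = sqrt(2.493766) = 1.5792 for both roots.
Moduli of all roots: 1.5792, 1.5792.
All moduli strictly greater than 1? Yes.
Verdict: Invertible.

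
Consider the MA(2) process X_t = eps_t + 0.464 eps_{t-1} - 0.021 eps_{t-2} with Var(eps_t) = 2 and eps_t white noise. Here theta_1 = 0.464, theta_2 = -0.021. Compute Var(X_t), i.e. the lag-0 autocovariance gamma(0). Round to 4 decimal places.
\gamma(0) = 2.4315

For an MA(q) process X_t = eps_t + sum_i theta_i eps_{t-i} with
Var(eps_t) = sigma^2, the variance is
  gamma(0) = sigma^2 * (1 + sum_i theta_i^2).
  sum_i theta_i^2 = (0.464)^2 + (-0.021)^2 = 0.215296 + 0.000441 = 0.215737.
  gamma(0) = 2 * (1 + 0.215737) = 2 * 1.215737 = 2.431474, which rounds to 2.4315.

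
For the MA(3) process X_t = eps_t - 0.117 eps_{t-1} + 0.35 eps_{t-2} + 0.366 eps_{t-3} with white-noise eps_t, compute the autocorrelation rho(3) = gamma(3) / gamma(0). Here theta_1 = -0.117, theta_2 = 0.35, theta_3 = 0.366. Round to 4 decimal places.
\rho(3) = 0.2882

For an MA(q) process with theta_0 = 1, the autocovariance is
  gamma(k) = sigma^2 * sum_{i=0..q-k} theta_i * theta_{i+k},
and rho(k) = gamma(k) / gamma(0). Sigma^2 cancels.
  numerator   = (1)*(0.366) = 0.366.
  denominator = (1)^2 + (-0.117)^2 + (0.35)^2 + (0.366)^2 = 1.270145.
  rho(3) = 0.366 / 1.270145 = 0.2882.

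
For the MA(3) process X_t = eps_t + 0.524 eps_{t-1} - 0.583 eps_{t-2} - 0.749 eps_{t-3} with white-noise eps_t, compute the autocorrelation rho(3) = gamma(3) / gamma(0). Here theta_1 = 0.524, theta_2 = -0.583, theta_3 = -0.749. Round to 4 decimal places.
\rho(3) = -0.3443

For an MA(q) process with theta_0 = 1, the autocovariance is
  gamma(k) = sigma^2 * sum_{i=0..q-k} theta_i * theta_{i+k},
and rho(k) = gamma(k) / gamma(0). Sigma^2 cancels.
  numerator   = (1)*(-0.749) = -0.749.
  denominator = (1)^2 + (0.524)^2 + (-0.583)^2 + (-0.749)^2 = 2.175466.
  rho(3) = -0.749 / 2.175466 = -0.3443.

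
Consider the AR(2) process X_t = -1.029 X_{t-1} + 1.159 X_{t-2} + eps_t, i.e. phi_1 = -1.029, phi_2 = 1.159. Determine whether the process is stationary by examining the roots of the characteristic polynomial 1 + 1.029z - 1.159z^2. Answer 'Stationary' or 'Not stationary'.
\text{Not stationary}

The AR(p) characteristic polynomial is P(z) = 1 + 1.029z - 1.159z^2.
Stationarity requires all roots to lie outside the unit circle, i.e. |z| > 1 for every root.
Set 1 + (1.029) z + (-1.159) z^2 = 0, i.e. a z^2 + b z + c = 0 with a = -1.159, b = 1.029, c = 1.
Discriminant D = b^2 - 4ac = (1.029)^2 - 4*(-1.159)*1 = 1.058841 - (-4.636) = 5.694841.
D >= 0, so the roots are real: z = (-b +/- sqrt(D)) / (2a) = (-1.029 +/- 2.386387) / (-2.318).
  z_1 = (-1.029 + 2.386387) / (-2.318) = -0.5856,   |z_1| = 0.5856.
  z_2 = (-1.029 - 2.386387) / (-2.318) = 1.4734,   |z_2| = 1.4734.
Moduli of all roots: 0.5856, 1.4734.
All moduli strictly greater than 1? No.
Verdict: Not stationary.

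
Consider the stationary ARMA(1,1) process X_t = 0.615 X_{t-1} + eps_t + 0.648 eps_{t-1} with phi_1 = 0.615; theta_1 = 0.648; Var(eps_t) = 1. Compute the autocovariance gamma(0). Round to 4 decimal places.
\gamma(0) = 3.5655

Multiply the model equation by X_{t-k} and take expectations. With theta_0 = psi_0 = 1 and psi_j the MA(infinity) weights, this gives
  gamma(k) - sum_i phi_i gamma(k-i) = c_k,
  c_k = sigma^2 * sum_{j=k..q} theta_j psi_{j-k}   (c_k = 0 for k > q),
using gamma(-m) = gamma(m).
psi-weights needed (psi_j = theta_j + sum_i phi_i psi_{j-i}):
  psi_1 = theta_1 + phi_1 = 0.648 + (0.615) = 1.263
Right-hand sides:
  c_0 = sigma^2 (1 + theta_1 psi_1) = 1 * (1 + (0.648)(1.263)) = 1 * 1.818424 = 1.818424
  c_1 = sigma^2 theta_1 = 1 * (0.648) = 0.648
  c_2 = 0
Equations for k = 0 and k = 1 (AR order 1):
  gamma(0) = phi_1 gamma(1) + c_0
  gamma(1) = phi_1 gamma(0) + c_1
Substituting the second into the first: gamma(0) (1 - phi_1^2) = c_0 + phi_1 c_1, so
  gamma(0) = (c_0 + phi_1 c_1) / (1 - phi_1^2) = (1.818424 + (0.615)(0.648)) / (1 - (0.615)^2) = 2.216944 / 0.621775 = 3.565508.
Therefore gamma(0) = 3.5655 (to 4 decimal places).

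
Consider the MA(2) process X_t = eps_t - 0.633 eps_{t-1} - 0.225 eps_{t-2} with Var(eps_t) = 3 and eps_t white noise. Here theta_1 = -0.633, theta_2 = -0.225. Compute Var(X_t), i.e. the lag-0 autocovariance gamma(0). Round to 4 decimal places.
\gamma(0) = 4.3539

For an MA(q) process X_t = eps_t + sum_i theta_i eps_{t-i} with
Var(eps_t) = sigma^2, the variance is
  gamma(0) = sigma^2 * (1 + sum_i theta_i^2).
  sum_i theta_i^2 = (-0.633)^2 + (-0.225)^2 = 0.400689 + 0.050625 = 0.451314.
  gamma(0) = 3 * (1 + 0.451314) = 3 * 1.451314 = 4.353942, which rounds to 4.3539.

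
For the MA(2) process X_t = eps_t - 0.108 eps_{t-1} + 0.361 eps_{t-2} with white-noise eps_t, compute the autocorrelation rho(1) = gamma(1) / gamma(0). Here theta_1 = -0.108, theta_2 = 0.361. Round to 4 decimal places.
\rho(1) = -0.1287

For an MA(q) process with theta_0 = 1, the autocovariance is
  gamma(k) = sigma^2 * sum_{i=0..q-k} theta_i * theta_{i+k},
and rho(k) = gamma(k) / gamma(0). Sigma^2 cancels.
  numerator   = (1)*(-0.108) + (-0.108)*(0.361) = -0.146988.
  denominator = (1)^2 + (-0.108)^2 + (0.361)^2 = 1.141985.
  rho(1) = -0.146988 / 1.141985 = -0.1287.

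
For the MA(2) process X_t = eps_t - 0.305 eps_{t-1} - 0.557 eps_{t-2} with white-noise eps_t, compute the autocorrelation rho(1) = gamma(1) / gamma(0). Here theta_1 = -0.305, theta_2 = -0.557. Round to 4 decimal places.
\rho(1) = -0.0963

For an MA(q) process with theta_0 = 1, the autocovariance is
  gamma(k) = sigma^2 * sum_{i=0..q-k} theta_i * theta_{i+k},
and rho(k) = gamma(k) / gamma(0). Sigma^2 cancels.
  numerator   = (1)*(-0.305) + (-0.305)*(-0.557) = -0.135115.
  denominator = (1)^2 + (-0.305)^2 + (-0.557)^2 = 1.403274.
  rho(1) = -0.135115 / 1.403274 = -0.0963.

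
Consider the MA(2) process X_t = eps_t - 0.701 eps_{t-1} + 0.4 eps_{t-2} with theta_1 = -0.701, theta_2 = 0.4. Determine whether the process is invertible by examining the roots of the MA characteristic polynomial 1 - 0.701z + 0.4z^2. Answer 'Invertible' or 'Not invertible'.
\text{Invertible}

The MA(q) characteristic polynomial is P(z) = 1 - 0.701z + 0.4z^2.
Invertibility requires all roots to lie outside the unit circle, i.e. |z| > 1 for every root.
Set 1 + (-0.701) z + (0.4) z^2 = 0, i.e. a z^2 + b z + c = 0 with a = 0.4, b = -0.701, c = 1.
Discriminant D = b^2 - 4ac = (-0.701)^2 - 4*(0.4)*1 = 0.491401 - (1.6) = -1.108599.
D < 0, so the roots are the complex-conjugate pair z = (-b +/- i sqrt(-D)) / (2a) = 0.8762 +/- 1.3161i.
For a conjugate pair |z|^2 = z * conj(z) = (product of roots) = c/a = 1/(0.4) = 2.5, so |z| = sqrt(2.5) = 1.5811 for both roots.
Moduli of all roots: 1.5811, 1.5811.
All moduli strictly greater than 1? Yes.
Verdict: Invertible.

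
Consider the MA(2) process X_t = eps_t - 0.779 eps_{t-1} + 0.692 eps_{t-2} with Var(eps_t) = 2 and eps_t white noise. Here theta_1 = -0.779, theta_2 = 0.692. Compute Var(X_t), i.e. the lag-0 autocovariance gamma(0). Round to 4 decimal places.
\gamma(0) = 4.1714

For an MA(q) process X_t = eps_t + sum_i theta_i eps_{t-i} with
Var(eps_t) = sigma^2, the variance is
  gamma(0) = sigma^2 * (1 + sum_i theta_i^2).
  sum_i theta_i^2 = (-0.779)^2 + (0.692)^2 = 0.606841 + 0.478864 = 1.085705.
  gamma(0) = 2 * (1 + 1.085705) = 2 * 2.085705 = 4.17141, which rounds to 4.1714.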